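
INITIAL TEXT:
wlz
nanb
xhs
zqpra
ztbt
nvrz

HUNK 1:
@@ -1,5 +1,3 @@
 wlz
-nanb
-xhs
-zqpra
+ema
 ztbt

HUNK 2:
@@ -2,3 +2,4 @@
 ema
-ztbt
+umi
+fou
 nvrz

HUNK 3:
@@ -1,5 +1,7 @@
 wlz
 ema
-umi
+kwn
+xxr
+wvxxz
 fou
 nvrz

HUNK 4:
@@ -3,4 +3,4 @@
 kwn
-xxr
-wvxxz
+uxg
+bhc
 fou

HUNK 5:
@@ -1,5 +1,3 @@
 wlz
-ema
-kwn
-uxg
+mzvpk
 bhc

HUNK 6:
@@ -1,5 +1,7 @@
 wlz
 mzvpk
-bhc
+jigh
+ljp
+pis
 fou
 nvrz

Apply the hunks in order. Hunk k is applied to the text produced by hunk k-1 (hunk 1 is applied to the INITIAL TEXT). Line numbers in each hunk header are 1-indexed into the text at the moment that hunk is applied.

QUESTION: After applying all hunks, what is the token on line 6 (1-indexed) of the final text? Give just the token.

Hunk 1: at line 1 remove [nanb,xhs,zqpra] add [ema] -> 4 lines: wlz ema ztbt nvrz
Hunk 2: at line 2 remove [ztbt] add [umi,fou] -> 5 lines: wlz ema umi fou nvrz
Hunk 3: at line 1 remove [umi] add [kwn,xxr,wvxxz] -> 7 lines: wlz ema kwn xxr wvxxz fou nvrz
Hunk 4: at line 3 remove [xxr,wvxxz] add [uxg,bhc] -> 7 lines: wlz ema kwn uxg bhc fou nvrz
Hunk 5: at line 1 remove [ema,kwn,uxg] add [mzvpk] -> 5 lines: wlz mzvpk bhc fou nvrz
Hunk 6: at line 1 remove [bhc] add [jigh,ljp,pis] -> 7 lines: wlz mzvpk jigh ljp pis fou nvrz
Final line 6: fou

Answer: fou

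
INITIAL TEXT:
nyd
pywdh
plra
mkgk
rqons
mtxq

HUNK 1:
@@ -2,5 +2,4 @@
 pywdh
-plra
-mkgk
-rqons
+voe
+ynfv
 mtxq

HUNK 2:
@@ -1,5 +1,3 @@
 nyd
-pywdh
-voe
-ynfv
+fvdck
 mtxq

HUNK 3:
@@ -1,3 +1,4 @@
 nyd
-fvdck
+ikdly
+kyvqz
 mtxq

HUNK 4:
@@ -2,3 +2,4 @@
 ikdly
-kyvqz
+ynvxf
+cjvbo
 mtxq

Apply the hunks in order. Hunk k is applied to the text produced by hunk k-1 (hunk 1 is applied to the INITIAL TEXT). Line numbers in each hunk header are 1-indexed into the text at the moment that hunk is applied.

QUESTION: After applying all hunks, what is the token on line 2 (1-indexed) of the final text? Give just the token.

Answer: ikdly

Derivation:
Hunk 1: at line 2 remove [plra,mkgk,rqons] add [voe,ynfv] -> 5 lines: nyd pywdh voe ynfv mtxq
Hunk 2: at line 1 remove [pywdh,voe,ynfv] add [fvdck] -> 3 lines: nyd fvdck mtxq
Hunk 3: at line 1 remove [fvdck] add [ikdly,kyvqz] -> 4 lines: nyd ikdly kyvqz mtxq
Hunk 4: at line 2 remove [kyvqz] add [ynvxf,cjvbo] -> 5 lines: nyd ikdly ynvxf cjvbo mtxq
Final line 2: ikdly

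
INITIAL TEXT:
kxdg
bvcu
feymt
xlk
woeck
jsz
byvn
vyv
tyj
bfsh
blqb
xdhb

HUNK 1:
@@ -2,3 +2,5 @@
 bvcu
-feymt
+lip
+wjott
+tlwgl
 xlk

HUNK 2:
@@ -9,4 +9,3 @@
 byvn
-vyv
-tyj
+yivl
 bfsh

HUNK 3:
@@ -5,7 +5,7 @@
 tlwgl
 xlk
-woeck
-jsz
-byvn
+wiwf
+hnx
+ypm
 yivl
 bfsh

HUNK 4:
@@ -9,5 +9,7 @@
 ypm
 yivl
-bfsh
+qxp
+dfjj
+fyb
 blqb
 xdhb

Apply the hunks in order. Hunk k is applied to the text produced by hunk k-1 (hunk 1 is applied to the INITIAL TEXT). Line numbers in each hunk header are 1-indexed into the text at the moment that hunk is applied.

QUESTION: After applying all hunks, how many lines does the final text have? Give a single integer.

Answer: 15

Derivation:
Hunk 1: at line 2 remove [feymt] add [lip,wjott,tlwgl] -> 14 lines: kxdg bvcu lip wjott tlwgl xlk woeck jsz byvn vyv tyj bfsh blqb xdhb
Hunk 2: at line 9 remove [vyv,tyj] add [yivl] -> 13 lines: kxdg bvcu lip wjott tlwgl xlk woeck jsz byvn yivl bfsh blqb xdhb
Hunk 3: at line 5 remove [woeck,jsz,byvn] add [wiwf,hnx,ypm] -> 13 lines: kxdg bvcu lip wjott tlwgl xlk wiwf hnx ypm yivl bfsh blqb xdhb
Hunk 4: at line 9 remove [bfsh] add [qxp,dfjj,fyb] -> 15 lines: kxdg bvcu lip wjott tlwgl xlk wiwf hnx ypm yivl qxp dfjj fyb blqb xdhb
Final line count: 15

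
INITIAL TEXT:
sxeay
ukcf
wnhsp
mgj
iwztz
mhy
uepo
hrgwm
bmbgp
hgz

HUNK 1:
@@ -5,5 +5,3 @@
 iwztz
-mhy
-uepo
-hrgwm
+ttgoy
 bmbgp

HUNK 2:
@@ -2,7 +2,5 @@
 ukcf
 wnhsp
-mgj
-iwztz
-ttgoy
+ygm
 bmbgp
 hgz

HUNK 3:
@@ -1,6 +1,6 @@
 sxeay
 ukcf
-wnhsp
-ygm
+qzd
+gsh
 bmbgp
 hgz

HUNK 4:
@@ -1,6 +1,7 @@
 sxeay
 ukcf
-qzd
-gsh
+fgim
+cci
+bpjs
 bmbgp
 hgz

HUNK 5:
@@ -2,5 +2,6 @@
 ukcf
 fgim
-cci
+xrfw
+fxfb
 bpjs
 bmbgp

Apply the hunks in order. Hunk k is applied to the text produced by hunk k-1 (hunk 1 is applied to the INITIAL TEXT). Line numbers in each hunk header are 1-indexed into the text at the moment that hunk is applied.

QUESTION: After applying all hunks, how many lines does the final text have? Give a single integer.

Answer: 8

Derivation:
Hunk 1: at line 5 remove [mhy,uepo,hrgwm] add [ttgoy] -> 8 lines: sxeay ukcf wnhsp mgj iwztz ttgoy bmbgp hgz
Hunk 2: at line 2 remove [mgj,iwztz,ttgoy] add [ygm] -> 6 lines: sxeay ukcf wnhsp ygm bmbgp hgz
Hunk 3: at line 1 remove [wnhsp,ygm] add [qzd,gsh] -> 6 lines: sxeay ukcf qzd gsh bmbgp hgz
Hunk 4: at line 1 remove [qzd,gsh] add [fgim,cci,bpjs] -> 7 lines: sxeay ukcf fgim cci bpjs bmbgp hgz
Hunk 5: at line 2 remove [cci] add [xrfw,fxfb] -> 8 lines: sxeay ukcf fgim xrfw fxfb bpjs bmbgp hgz
Final line count: 8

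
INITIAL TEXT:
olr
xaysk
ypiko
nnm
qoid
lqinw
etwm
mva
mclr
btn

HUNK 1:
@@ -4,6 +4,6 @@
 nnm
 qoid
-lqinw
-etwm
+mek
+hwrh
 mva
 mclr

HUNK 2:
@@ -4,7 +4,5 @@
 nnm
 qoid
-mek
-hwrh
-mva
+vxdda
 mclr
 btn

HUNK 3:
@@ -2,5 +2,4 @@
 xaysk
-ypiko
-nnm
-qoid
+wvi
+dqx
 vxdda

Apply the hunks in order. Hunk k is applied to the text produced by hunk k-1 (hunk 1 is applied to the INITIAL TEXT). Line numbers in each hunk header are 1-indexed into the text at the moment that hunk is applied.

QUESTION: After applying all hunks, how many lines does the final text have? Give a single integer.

Hunk 1: at line 4 remove [lqinw,etwm] add [mek,hwrh] -> 10 lines: olr xaysk ypiko nnm qoid mek hwrh mva mclr btn
Hunk 2: at line 4 remove [mek,hwrh,mva] add [vxdda] -> 8 lines: olr xaysk ypiko nnm qoid vxdda mclr btn
Hunk 3: at line 2 remove [ypiko,nnm,qoid] add [wvi,dqx] -> 7 lines: olr xaysk wvi dqx vxdda mclr btn
Final line count: 7

Answer: 7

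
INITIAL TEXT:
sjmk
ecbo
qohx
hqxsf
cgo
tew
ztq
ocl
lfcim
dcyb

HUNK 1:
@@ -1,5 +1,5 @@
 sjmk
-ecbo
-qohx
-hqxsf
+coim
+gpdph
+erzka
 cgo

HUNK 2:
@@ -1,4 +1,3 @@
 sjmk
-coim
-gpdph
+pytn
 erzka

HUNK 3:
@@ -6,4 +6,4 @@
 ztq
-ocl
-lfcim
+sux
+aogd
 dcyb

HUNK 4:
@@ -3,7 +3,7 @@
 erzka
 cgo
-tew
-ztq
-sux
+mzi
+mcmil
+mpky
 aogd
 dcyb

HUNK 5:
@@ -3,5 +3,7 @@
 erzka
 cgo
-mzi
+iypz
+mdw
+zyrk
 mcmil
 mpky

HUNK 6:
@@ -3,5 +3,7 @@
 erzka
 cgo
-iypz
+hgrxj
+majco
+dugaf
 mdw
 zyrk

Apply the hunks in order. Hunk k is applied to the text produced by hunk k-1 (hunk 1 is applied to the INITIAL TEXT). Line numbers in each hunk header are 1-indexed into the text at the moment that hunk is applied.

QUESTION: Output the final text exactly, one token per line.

Hunk 1: at line 1 remove [ecbo,qohx,hqxsf] add [coim,gpdph,erzka] -> 10 lines: sjmk coim gpdph erzka cgo tew ztq ocl lfcim dcyb
Hunk 2: at line 1 remove [coim,gpdph] add [pytn] -> 9 lines: sjmk pytn erzka cgo tew ztq ocl lfcim dcyb
Hunk 3: at line 6 remove [ocl,lfcim] add [sux,aogd] -> 9 lines: sjmk pytn erzka cgo tew ztq sux aogd dcyb
Hunk 4: at line 3 remove [tew,ztq,sux] add [mzi,mcmil,mpky] -> 9 lines: sjmk pytn erzka cgo mzi mcmil mpky aogd dcyb
Hunk 5: at line 3 remove [mzi] add [iypz,mdw,zyrk] -> 11 lines: sjmk pytn erzka cgo iypz mdw zyrk mcmil mpky aogd dcyb
Hunk 6: at line 3 remove [iypz] add [hgrxj,majco,dugaf] -> 13 lines: sjmk pytn erzka cgo hgrxj majco dugaf mdw zyrk mcmil mpky aogd dcyb

Answer: sjmk
pytn
erzka
cgo
hgrxj
majco
dugaf
mdw
zyrk
mcmil
mpky
aogd
dcyb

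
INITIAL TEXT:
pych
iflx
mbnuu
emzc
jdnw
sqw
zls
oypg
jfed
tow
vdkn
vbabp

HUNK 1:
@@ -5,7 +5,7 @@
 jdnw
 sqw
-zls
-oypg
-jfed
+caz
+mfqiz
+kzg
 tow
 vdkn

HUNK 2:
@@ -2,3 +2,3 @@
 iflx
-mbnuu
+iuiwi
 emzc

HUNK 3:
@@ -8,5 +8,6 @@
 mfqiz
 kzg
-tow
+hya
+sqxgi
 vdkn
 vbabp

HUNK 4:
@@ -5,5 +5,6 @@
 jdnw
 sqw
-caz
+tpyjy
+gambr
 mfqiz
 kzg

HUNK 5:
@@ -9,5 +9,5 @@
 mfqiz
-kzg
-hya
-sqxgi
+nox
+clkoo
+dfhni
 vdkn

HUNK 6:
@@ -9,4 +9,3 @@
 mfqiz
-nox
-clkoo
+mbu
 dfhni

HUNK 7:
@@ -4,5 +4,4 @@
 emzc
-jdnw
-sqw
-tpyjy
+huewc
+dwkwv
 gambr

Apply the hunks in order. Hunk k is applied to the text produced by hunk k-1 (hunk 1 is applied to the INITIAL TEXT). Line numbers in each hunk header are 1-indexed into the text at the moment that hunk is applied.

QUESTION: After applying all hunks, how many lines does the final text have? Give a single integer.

Hunk 1: at line 5 remove [zls,oypg,jfed] add [caz,mfqiz,kzg] -> 12 lines: pych iflx mbnuu emzc jdnw sqw caz mfqiz kzg tow vdkn vbabp
Hunk 2: at line 2 remove [mbnuu] add [iuiwi] -> 12 lines: pych iflx iuiwi emzc jdnw sqw caz mfqiz kzg tow vdkn vbabp
Hunk 3: at line 8 remove [tow] add [hya,sqxgi] -> 13 lines: pych iflx iuiwi emzc jdnw sqw caz mfqiz kzg hya sqxgi vdkn vbabp
Hunk 4: at line 5 remove [caz] add [tpyjy,gambr] -> 14 lines: pych iflx iuiwi emzc jdnw sqw tpyjy gambr mfqiz kzg hya sqxgi vdkn vbabp
Hunk 5: at line 9 remove [kzg,hya,sqxgi] add [nox,clkoo,dfhni] -> 14 lines: pych iflx iuiwi emzc jdnw sqw tpyjy gambr mfqiz nox clkoo dfhni vdkn vbabp
Hunk 6: at line 9 remove [nox,clkoo] add [mbu] -> 13 lines: pych iflx iuiwi emzc jdnw sqw tpyjy gambr mfqiz mbu dfhni vdkn vbabp
Hunk 7: at line 4 remove [jdnw,sqw,tpyjy] add [huewc,dwkwv] -> 12 lines: pych iflx iuiwi emzc huewc dwkwv gambr mfqiz mbu dfhni vdkn vbabp
Final line count: 12

Answer: 12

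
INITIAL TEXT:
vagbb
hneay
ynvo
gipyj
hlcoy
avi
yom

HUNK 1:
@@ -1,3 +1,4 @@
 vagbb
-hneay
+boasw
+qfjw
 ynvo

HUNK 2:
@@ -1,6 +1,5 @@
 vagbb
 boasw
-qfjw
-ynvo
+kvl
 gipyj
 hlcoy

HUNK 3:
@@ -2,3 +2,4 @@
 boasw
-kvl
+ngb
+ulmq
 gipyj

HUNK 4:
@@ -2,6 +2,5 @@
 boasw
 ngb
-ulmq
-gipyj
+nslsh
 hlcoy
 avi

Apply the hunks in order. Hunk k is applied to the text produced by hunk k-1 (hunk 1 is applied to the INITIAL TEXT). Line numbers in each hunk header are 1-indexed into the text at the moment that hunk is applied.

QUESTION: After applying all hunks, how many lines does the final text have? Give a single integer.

Hunk 1: at line 1 remove [hneay] add [boasw,qfjw] -> 8 lines: vagbb boasw qfjw ynvo gipyj hlcoy avi yom
Hunk 2: at line 1 remove [qfjw,ynvo] add [kvl] -> 7 lines: vagbb boasw kvl gipyj hlcoy avi yom
Hunk 3: at line 2 remove [kvl] add [ngb,ulmq] -> 8 lines: vagbb boasw ngb ulmq gipyj hlcoy avi yom
Hunk 4: at line 2 remove [ulmq,gipyj] add [nslsh] -> 7 lines: vagbb boasw ngb nslsh hlcoy avi yom
Final line count: 7

Answer: 7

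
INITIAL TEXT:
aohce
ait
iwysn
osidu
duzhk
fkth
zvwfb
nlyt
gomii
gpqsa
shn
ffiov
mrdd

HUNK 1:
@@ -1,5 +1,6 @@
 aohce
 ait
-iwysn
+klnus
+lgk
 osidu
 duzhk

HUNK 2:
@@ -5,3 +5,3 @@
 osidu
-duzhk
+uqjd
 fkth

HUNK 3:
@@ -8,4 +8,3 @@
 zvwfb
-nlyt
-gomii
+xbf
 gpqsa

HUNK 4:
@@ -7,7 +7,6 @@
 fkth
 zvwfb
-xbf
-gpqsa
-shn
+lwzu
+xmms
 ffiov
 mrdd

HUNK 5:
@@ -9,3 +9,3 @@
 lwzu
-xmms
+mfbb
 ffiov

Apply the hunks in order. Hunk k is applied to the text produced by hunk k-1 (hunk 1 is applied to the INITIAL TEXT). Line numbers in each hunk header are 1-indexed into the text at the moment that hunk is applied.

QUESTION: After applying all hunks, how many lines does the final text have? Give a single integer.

Hunk 1: at line 1 remove [iwysn] add [klnus,lgk] -> 14 lines: aohce ait klnus lgk osidu duzhk fkth zvwfb nlyt gomii gpqsa shn ffiov mrdd
Hunk 2: at line 5 remove [duzhk] add [uqjd] -> 14 lines: aohce ait klnus lgk osidu uqjd fkth zvwfb nlyt gomii gpqsa shn ffiov mrdd
Hunk 3: at line 8 remove [nlyt,gomii] add [xbf] -> 13 lines: aohce ait klnus lgk osidu uqjd fkth zvwfb xbf gpqsa shn ffiov mrdd
Hunk 4: at line 7 remove [xbf,gpqsa,shn] add [lwzu,xmms] -> 12 lines: aohce ait klnus lgk osidu uqjd fkth zvwfb lwzu xmms ffiov mrdd
Hunk 5: at line 9 remove [xmms] add [mfbb] -> 12 lines: aohce ait klnus lgk osidu uqjd fkth zvwfb lwzu mfbb ffiov mrdd
Final line count: 12

Answer: 12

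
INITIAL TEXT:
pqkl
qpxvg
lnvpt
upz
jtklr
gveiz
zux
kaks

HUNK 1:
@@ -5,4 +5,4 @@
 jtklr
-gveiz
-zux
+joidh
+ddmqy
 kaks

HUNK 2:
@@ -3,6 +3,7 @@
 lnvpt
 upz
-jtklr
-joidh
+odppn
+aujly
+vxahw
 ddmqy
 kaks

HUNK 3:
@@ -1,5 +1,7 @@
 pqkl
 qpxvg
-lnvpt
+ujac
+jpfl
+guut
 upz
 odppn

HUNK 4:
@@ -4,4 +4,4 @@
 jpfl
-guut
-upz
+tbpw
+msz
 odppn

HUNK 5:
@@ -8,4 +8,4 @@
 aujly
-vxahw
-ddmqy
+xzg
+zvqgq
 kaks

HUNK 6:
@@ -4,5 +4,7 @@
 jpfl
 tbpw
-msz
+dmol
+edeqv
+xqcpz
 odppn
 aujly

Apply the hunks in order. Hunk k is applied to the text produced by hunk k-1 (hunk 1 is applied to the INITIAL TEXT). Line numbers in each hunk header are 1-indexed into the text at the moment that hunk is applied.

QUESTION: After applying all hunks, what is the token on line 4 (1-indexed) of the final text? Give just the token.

Answer: jpfl

Derivation:
Hunk 1: at line 5 remove [gveiz,zux] add [joidh,ddmqy] -> 8 lines: pqkl qpxvg lnvpt upz jtklr joidh ddmqy kaks
Hunk 2: at line 3 remove [jtklr,joidh] add [odppn,aujly,vxahw] -> 9 lines: pqkl qpxvg lnvpt upz odppn aujly vxahw ddmqy kaks
Hunk 3: at line 1 remove [lnvpt] add [ujac,jpfl,guut] -> 11 lines: pqkl qpxvg ujac jpfl guut upz odppn aujly vxahw ddmqy kaks
Hunk 4: at line 4 remove [guut,upz] add [tbpw,msz] -> 11 lines: pqkl qpxvg ujac jpfl tbpw msz odppn aujly vxahw ddmqy kaks
Hunk 5: at line 8 remove [vxahw,ddmqy] add [xzg,zvqgq] -> 11 lines: pqkl qpxvg ujac jpfl tbpw msz odppn aujly xzg zvqgq kaks
Hunk 6: at line 4 remove [msz] add [dmol,edeqv,xqcpz] -> 13 lines: pqkl qpxvg ujac jpfl tbpw dmol edeqv xqcpz odppn aujly xzg zvqgq kaks
Final line 4: jpfl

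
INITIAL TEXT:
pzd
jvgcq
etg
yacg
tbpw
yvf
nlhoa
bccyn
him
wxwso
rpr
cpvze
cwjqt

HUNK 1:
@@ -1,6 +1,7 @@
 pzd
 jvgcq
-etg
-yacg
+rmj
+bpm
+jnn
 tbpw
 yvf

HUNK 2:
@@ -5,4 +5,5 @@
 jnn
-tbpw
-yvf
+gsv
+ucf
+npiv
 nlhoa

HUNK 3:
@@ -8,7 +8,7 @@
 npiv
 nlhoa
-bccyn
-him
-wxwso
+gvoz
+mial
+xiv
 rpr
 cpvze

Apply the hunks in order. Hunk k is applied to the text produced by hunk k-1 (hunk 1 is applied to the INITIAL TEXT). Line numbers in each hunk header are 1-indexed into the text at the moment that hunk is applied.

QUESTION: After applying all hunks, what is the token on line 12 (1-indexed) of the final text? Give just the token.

Answer: xiv

Derivation:
Hunk 1: at line 1 remove [etg,yacg] add [rmj,bpm,jnn] -> 14 lines: pzd jvgcq rmj bpm jnn tbpw yvf nlhoa bccyn him wxwso rpr cpvze cwjqt
Hunk 2: at line 5 remove [tbpw,yvf] add [gsv,ucf,npiv] -> 15 lines: pzd jvgcq rmj bpm jnn gsv ucf npiv nlhoa bccyn him wxwso rpr cpvze cwjqt
Hunk 3: at line 8 remove [bccyn,him,wxwso] add [gvoz,mial,xiv] -> 15 lines: pzd jvgcq rmj bpm jnn gsv ucf npiv nlhoa gvoz mial xiv rpr cpvze cwjqt
Final line 12: xiv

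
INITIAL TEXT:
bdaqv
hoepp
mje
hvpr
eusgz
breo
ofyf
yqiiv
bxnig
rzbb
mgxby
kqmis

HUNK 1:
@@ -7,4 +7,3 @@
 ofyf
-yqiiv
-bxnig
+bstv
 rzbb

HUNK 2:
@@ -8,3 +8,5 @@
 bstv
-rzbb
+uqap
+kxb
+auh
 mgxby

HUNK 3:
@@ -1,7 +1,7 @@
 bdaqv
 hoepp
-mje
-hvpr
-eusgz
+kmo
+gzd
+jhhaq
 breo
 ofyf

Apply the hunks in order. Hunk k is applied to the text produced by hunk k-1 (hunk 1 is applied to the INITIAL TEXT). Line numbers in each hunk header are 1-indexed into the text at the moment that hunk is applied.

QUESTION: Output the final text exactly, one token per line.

Hunk 1: at line 7 remove [yqiiv,bxnig] add [bstv] -> 11 lines: bdaqv hoepp mje hvpr eusgz breo ofyf bstv rzbb mgxby kqmis
Hunk 2: at line 8 remove [rzbb] add [uqap,kxb,auh] -> 13 lines: bdaqv hoepp mje hvpr eusgz breo ofyf bstv uqap kxb auh mgxby kqmis
Hunk 3: at line 1 remove [mje,hvpr,eusgz] add [kmo,gzd,jhhaq] -> 13 lines: bdaqv hoepp kmo gzd jhhaq breo ofyf bstv uqap kxb auh mgxby kqmis

Answer: bdaqv
hoepp
kmo
gzd
jhhaq
breo
ofyf
bstv
uqap
kxb
auh
mgxby
kqmis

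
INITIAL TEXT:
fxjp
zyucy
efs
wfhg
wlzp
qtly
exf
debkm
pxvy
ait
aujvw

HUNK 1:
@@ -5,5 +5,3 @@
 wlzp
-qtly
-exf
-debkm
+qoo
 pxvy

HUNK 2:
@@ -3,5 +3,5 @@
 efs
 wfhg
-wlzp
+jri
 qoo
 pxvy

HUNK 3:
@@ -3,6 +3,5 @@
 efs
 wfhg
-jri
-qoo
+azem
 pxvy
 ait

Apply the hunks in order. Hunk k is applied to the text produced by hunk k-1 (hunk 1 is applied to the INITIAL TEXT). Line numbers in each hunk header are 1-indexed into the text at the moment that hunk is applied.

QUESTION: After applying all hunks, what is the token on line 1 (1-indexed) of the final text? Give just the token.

Answer: fxjp

Derivation:
Hunk 1: at line 5 remove [qtly,exf,debkm] add [qoo] -> 9 lines: fxjp zyucy efs wfhg wlzp qoo pxvy ait aujvw
Hunk 2: at line 3 remove [wlzp] add [jri] -> 9 lines: fxjp zyucy efs wfhg jri qoo pxvy ait aujvw
Hunk 3: at line 3 remove [jri,qoo] add [azem] -> 8 lines: fxjp zyucy efs wfhg azem pxvy ait aujvw
Final line 1: fxjp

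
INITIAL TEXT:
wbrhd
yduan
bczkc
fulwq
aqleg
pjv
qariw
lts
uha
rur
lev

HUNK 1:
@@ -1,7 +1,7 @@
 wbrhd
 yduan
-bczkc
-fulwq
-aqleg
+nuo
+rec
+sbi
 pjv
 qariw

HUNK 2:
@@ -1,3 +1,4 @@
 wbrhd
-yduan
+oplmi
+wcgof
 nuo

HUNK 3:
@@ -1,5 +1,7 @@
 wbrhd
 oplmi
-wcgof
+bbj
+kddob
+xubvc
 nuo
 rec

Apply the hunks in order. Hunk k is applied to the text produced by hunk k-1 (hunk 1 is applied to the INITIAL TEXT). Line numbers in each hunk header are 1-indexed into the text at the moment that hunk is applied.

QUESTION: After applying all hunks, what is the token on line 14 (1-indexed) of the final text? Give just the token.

Answer: lev

Derivation:
Hunk 1: at line 1 remove [bczkc,fulwq,aqleg] add [nuo,rec,sbi] -> 11 lines: wbrhd yduan nuo rec sbi pjv qariw lts uha rur lev
Hunk 2: at line 1 remove [yduan] add [oplmi,wcgof] -> 12 lines: wbrhd oplmi wcgof nuo rec sbi pjv qariw lts uha rur lev
Hunk 3: at line 1 remove [wcgof] add [bbj,kddob,xubvc] -> 14 lines: wbrhd oplmi bbj kddob xubvc nuo rec sbi pjv qariw lts uha rur lev
Final line 14: lev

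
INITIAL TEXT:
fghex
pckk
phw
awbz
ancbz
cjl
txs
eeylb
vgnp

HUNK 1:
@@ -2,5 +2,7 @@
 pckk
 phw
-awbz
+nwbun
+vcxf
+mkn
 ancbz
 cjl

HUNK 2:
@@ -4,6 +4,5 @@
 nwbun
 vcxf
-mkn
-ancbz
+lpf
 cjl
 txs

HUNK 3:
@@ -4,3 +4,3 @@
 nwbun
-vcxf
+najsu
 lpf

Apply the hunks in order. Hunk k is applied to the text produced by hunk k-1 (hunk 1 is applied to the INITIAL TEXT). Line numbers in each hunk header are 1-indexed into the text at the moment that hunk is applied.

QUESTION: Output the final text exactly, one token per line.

Answer: fghex
pckk
phw
nwbun
najsu
lpf
cjl
txs
eeylb
vgnp

Derivation:
Hunk 1: at line 2 remove [awbz] add [nwbun,vcxf,mkn] -> 11 lines: fghex pckk phw nwbun vcxf mkn ancbz cjl txs eeylb vgnp
Hunk 2: at line 4 remove [mkn,ancbz] add [lpf] -> 10 lines: fghex pckk phw nwbun vcxf lpf cjl txs eeylb vgnp
Hunk 3: at line 4 remove [vcxf] add [najsu] -> 10 lines: fghex pckk phw nwbun najsu lpf cjl txs eeylb vgnp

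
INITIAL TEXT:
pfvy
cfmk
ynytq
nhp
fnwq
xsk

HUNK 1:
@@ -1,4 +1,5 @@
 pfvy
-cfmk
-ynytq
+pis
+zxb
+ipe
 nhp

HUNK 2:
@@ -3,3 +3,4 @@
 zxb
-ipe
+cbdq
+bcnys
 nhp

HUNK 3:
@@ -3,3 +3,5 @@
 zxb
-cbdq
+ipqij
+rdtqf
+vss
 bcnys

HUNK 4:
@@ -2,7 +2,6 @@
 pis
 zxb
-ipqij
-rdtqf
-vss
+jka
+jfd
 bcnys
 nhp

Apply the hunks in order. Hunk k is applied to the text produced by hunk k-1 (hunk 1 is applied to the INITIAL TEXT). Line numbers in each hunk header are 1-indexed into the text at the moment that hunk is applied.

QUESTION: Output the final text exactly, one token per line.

Hunk 1: at line 1 remove [cfmk,ynytq] add [pis,zxb,ipe] -> 7 lines: pfvy pis zxb ipe nhp fnwq xsk
Hunk 2: at line 3 remove [ipe] add [cbdq,bcnys] -> 8 lines: pfvy pis zxb cbdq bcnys nhp fnwq xsk
Hunk 3: at line 3 remove [cbdq] add [ipqij,rdtqf,vss] -> 10 lines: pfvy pis zxb ipqij rdtqf vss bcnys nhp fnwq xsk
Hunk 4: at line 2 remove [ipqij,rdtqf,vss] add [jka,jfd] -> 9 lines: pfvy pis zxb jka jfd bcnys nhp fnwq xsk

Answer: pfvy
pis
zxb
jka
jfd
bcnys
nhp
fnwq
xsk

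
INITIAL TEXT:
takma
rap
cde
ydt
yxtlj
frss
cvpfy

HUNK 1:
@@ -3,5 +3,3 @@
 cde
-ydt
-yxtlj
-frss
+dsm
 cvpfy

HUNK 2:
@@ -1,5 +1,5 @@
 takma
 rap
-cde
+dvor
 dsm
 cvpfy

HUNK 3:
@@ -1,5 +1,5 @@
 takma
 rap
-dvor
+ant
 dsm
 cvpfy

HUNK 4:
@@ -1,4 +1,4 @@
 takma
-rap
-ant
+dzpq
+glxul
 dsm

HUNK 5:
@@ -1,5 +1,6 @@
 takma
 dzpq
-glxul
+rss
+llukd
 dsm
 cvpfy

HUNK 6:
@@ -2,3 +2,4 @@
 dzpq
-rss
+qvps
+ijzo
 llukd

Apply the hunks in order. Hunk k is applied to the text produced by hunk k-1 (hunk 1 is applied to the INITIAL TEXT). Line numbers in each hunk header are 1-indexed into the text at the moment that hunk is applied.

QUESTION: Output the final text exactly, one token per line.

Hunk 1: at line 3 remove [ydt,yxtlj,frss] add [dsm] -> 5 lines: takma rap cde dsm cvpfy
Hunk 2: at line 1 remove [cde] add [dvor] -> 5 lines: takma rap dvor dsm cvpfy
Hunk 3: at line 1 remove [dvor] add [ant] -> 5 lines: takma rap ant dsm cvpfy
Hunk 4: at line 1 remove [rap,ant] add [dzpq,glxul] -> 5 lines: takma dzpq glxul dsm cvpfy
Hunk 5: at line 1 remove [glxul] add [rss,llukd] -> 6 lines: takma dzpq rss llukd dsm cvpfy
Hunk 6: at line 2 remove [rss] add [qvps,ijzo] -> 7 lines: takma dzpq qvps ijzo llukd dsm cvpfy

Answer: takma
dzpq
qvps
ijzo
llukd
dsm
cvpfy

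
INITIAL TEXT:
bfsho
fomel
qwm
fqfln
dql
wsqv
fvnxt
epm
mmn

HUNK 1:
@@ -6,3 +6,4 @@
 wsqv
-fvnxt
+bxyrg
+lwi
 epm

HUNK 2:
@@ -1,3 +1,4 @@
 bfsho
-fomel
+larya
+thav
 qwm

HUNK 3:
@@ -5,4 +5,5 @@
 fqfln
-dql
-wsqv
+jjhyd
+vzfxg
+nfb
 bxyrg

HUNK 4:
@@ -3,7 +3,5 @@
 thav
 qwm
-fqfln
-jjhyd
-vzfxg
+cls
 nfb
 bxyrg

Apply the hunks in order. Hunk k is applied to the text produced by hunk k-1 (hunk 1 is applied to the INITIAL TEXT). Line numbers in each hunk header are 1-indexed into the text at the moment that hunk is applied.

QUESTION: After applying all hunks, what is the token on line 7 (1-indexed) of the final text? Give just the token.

Answer: bxyrg

Derivation:
Hunk 1: at line 6 remove [fvnxt] add [bxyrg,lwi] -> 10 lines: bfsho fomel qwm fqfln dql wsqv bxyrg lwi epm mmn
Hunk 2: at line 1 remove [fomel] add [larya,thav] -> 11 lines: bfsho larya thav qwm fqfln dql wsqv bxyrg lwi epm mmn
Hunk 3: at line 5 remove [dql,wsqv] add [jjhyd,vzfxg,nfb] -> 12 lines: bfsho larya thav qwm fqfln jjhyd vzfxg nfb bxyrg lwi epm mmn
Hunk 4: at line 3 remove [fqfln,jjhyd,vzfxg] add [cls] -> 10 lines: bfsho larya thav qwm cls nfb bxyrg lwi epm mmn
Final line 7: bxyrg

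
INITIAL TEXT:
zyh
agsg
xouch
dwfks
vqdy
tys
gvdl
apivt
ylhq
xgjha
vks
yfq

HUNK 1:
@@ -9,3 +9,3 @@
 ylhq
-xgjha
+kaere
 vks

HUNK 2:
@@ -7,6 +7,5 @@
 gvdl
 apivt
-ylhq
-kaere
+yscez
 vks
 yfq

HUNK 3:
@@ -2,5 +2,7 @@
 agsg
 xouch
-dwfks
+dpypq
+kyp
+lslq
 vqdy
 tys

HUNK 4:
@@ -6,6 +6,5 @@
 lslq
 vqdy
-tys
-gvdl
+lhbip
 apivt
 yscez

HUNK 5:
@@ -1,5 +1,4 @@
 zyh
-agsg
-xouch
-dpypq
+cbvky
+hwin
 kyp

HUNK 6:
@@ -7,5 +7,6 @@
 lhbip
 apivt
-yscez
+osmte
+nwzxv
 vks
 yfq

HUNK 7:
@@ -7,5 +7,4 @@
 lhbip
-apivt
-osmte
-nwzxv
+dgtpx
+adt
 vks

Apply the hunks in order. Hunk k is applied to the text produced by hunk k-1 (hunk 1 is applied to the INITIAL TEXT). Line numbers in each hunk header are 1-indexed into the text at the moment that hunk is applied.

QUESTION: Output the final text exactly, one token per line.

Hunk 1: at line 9 remove [xgjha] add [kaere] -> 12 lines: zyh agsg xouch dwfks vqdy tys gvdl apivt ylhq kaere vks yfq
Hunk 2: at line 7 remove [ylhq,kaere] add [yscez] -> 11 lines: zyh agsg xouch dwfks vqdy tys gvdl apivt yscez vks yfq
Hunk 3: at line 2 remove [dwfks] add [dpypq,kyp,lslq] -> 13 lines: zyh agsg xouch dpypq kyp lslq vqdy tys gvdl apivt yscez vks yfq
Hunk 4: at line 6 remove [tys,gvdl] add [lhbip] -> 12 lines: zyh agsg xouch dpypq kyp lslq vqdy lhbip apivt yscez vks yfq
Hunk 5: at line 1 remove [agsg,xouch,dpypq] add [cbvky,hwin] -> 11 lines: zyh cbvky hwin kyp lslq vqdy lhbip apivt yscez vks yfq
Hunk 6: at line 7 remove [yscez] add [osmte,nwzxv] -> 12 lines: zyh cbvky hwin kyp lslq vqdy lhbip apivt osmte nwzxv vks yfq
Hunk 7: at line 7 remove [apivt,osmte,nwzxv] add [dgtpx,adt] -> 11 lines: zyh cbvky hwin kyp lslq vqdy lhbip dgtpx adt vks yfq

Answer: zyh
cbvky
hwin
kyp
lslq
vqdy
lhbip
dgtpx
adt
vks
yfq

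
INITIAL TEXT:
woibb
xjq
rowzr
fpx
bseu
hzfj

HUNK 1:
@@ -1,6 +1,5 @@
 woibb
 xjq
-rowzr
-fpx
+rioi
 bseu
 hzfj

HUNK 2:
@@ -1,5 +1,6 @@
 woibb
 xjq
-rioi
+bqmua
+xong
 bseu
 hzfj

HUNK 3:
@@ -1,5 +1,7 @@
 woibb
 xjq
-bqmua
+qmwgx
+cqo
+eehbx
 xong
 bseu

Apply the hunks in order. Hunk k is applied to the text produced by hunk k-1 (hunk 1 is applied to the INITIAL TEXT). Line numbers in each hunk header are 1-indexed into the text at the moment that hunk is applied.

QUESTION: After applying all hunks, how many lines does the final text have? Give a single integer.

Hunk 1: at line 1 remove [rowzr,fpx] add [rioi] -> 5 lines: woibb xjq rioi bseu hzfj
Hunk 2: at line 1 remove [rioi] add [bqmua,xong] -> 6 lines: woibb xjq bqmua xong bseu hzfj
Hunk 3: at line 1 remove [bqmua] add [qmwgx,cqo,eehbx] -> 8 lines: woibb xjq qmwgx cqo eehbx xong bseu hzfj
Final line count: 8

Answer: 8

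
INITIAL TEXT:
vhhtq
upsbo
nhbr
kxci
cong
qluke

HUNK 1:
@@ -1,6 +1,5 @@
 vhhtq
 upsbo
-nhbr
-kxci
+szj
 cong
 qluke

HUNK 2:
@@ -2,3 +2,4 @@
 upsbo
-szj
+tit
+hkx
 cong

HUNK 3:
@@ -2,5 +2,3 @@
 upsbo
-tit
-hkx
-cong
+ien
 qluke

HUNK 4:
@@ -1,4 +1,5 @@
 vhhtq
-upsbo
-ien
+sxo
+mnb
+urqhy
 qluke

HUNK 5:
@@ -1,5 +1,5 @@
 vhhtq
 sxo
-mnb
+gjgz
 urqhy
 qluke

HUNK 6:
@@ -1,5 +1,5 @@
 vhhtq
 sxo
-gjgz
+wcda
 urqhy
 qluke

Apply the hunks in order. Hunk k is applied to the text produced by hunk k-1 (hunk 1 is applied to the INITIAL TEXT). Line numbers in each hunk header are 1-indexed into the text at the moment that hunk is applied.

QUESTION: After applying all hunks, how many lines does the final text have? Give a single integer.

Answer: 5

Derivation:
Hunk 1: at line 1 remove [nhbr,kxci] add [szj] -> 5 lines: vhhtq upsbo szj cong qluke
Hunk 2: at line 2 remove [szj] add [tit,hkx] -> 6 lines: vhhtq upsbo tit hkx cong qluke
Hunk 3: at line 2 remove [tit,hkx,cong] add [ien] -> 4 lines: vhhtq upsbo ien qluke
Hunk 4: at line 1 remove [upsbo,ien] add [sxo,mnb,urqhy] -> 5 lines: vhhtq sxo mnb urqhy qluke
Hunk 5: at line 1 remove [mnb] add [gjgz] -> 5 lines: vhhtq sxo gjgz urqhy qluke
Hunk 6: at line 1 remove [gjgz] add [wcda] -> 5 lines: vhhtq sxo wcda urqhy qluke
Final line count: 5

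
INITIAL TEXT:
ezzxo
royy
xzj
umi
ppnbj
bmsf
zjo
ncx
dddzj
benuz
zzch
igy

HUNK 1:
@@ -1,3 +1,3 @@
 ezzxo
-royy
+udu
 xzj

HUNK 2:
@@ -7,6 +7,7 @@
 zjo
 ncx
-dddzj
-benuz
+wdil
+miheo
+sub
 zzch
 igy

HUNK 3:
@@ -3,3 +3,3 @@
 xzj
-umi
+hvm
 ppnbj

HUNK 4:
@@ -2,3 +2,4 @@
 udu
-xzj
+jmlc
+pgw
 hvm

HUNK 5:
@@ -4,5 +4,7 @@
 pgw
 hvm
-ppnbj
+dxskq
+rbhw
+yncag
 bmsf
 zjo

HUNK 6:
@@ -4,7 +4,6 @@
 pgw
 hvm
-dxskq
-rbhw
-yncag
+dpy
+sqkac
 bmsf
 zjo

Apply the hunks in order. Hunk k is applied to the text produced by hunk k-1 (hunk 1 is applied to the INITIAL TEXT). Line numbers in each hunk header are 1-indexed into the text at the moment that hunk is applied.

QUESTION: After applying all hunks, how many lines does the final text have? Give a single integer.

Hunk 1: at line 1 remove [royy] add [udu] -> 12 lines: ezzxo udu xzj umi ppnbj bmsf zjo ncx dddzj benuz zzch igy
Hunk 2: at line 7 remove [dddzj,benuz] add [wdil,miheo,sub] -> 13 lines: ezzxo udu xzj umi ppnbj bmsf zjo ncx wdil miheo sub zzch igy
Hunk 3: at line 3 remove [umi] add [hvm] -> 13 lines: ezzxo udu xzj hvm ppnbj bmsf zjo ncx wdil miheo sub zzch igy
Hunk 4: at line 2 remove [xzj] add [jmlc,pgw] -> 14 lines: ezzxo udu jmlc pgw hvm ppnbj bmsf zjo ncx wdil miheo sub zzch igy
Hunk 5: at line 4 remove [ppnbj] add [dxskq,rbhw,yncag] -> 16 lines: ezzxo udu jmlc pgw hvm dxskq rbhw yncag bmsf zjo ncx wdil miheo sub zzch igy
Hunk 6: at line 4 remove [dxskq,rbhw,yncag] add [dpy,sqkac] -> 15 lines: ezzxo udu jmlc pgw hvm dpy sqkac bmsf zjo ncx wdil miheo sub zzch igy
Final line count: 15

Answer: 15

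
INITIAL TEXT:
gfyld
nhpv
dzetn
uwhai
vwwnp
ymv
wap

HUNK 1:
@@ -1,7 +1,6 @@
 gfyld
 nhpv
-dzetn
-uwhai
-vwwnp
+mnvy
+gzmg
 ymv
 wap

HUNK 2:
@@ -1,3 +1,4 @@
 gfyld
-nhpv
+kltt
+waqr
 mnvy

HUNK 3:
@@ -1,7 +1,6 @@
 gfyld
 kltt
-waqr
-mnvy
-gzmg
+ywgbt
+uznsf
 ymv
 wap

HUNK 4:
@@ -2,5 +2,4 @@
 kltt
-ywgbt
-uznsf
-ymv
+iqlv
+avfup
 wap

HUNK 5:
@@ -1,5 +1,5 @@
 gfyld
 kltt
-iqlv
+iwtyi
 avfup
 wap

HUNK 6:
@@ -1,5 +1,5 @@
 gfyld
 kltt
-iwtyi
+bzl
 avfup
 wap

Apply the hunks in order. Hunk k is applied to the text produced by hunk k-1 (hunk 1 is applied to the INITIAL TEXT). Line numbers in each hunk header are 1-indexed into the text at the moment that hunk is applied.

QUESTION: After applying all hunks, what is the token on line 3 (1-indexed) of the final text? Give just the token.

Answer: bzl

Derivation:
Hunk 1: at line 1 remove [dzetn,uwhai,vwwnp] add [mnvy,gzmg] -> 6 lines: gfyld nhpv mnvy gzmg ymv wap
Hunk 2: at line 1 remove [nhpv] add [kltt,waqr] -> 7 lines: gfyld kltt waqr mnvy gzmg ymv wap
Hunk 3: at line 1 remove [waqr,mnvy,gzmg] add [ywgbt,uznsf] -> 6 lines: gfyld kltt ywgbt uznsf ymv wap
Hunk 4: at line 2 remove [ywgbt,uznsf,ymv] add [iqlv,avfup] -> 5 lines: gfyld kltt iqlv avfup wap
Hunk 5: at line 1 remove [iqlv] add [iwtyi] -> 5 lines: gfyld kltt iwtyi avfup wap
Hunk 6: at line 1 remove [iwtyi] add [bzl] -> 5 lines: gfyld kltt bzl avfup wap
Final line 3: bzl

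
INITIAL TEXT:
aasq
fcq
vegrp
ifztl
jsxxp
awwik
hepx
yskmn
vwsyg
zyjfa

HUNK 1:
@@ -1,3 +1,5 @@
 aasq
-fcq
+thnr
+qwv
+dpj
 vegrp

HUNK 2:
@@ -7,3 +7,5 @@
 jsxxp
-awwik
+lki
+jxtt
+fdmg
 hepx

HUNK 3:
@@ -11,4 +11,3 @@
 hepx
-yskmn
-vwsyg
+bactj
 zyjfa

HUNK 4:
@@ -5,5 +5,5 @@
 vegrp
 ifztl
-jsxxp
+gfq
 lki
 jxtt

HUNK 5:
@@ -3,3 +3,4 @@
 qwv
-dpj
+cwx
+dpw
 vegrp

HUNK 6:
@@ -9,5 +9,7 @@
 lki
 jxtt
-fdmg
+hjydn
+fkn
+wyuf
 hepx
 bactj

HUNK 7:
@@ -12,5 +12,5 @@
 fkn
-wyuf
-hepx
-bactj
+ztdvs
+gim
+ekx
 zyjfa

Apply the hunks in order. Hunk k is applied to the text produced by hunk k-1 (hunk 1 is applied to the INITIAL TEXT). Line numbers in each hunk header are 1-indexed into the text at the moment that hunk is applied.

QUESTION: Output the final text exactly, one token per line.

Hunk 1: at line 1 remove [fcq] add [thnr,qwv,dpj] -> 12 lines: aasq thnr qwv dpj vegrp ifztl jsxxp awwik hepx yskmn vwsyg zyjfa
Hunk 2: at line 7 remove [awwik] add [lki,jxtt,fdmg] -> 14 lines: aasq thnr qwv dpj vegrp ifztl jsxxp lki jxtt fdmg hepx yskmn vwsyg zyjfa
Hunk 3: at line 11 remove [yskmn,vwsyg] add [bactj] -> 13 lines: aasq thnr qwv dpj vegrp ifztl jsxxp lki jxtt fdmg hepx bactj zyjfa
Hunk 4: at line 5 remove [jsxxp] add [gfq] -> 13 lines: aasq thnr qwv dpj vegrp ifztl gfq lki jxtt fdmg hepx bactj zyjfa
Hunk 5: at line 3 remove [dpj] add [cwx,dpw] -> 14 lines: aasq thnr qwv cwx dpw vegrp ifztl gfq lki jxtt fdmg hepx bactj zyjfa
Hunk 6: at line 9 remove [fdmg] add [hjydn,fkn,wyuf] -> 16 lines: aasq thnr qwv cwx dpw vegrp ifztl gfq lki jxtt hjydn fkn wyuf hepx bactj zyjfa
Hunk 7: at line 12 remove [wyuf,hepx,bactj] add [ztdvs,gim,ekx] -> 16 lines: aasq thnr qwv cwx dpw vegrp ifztl gfq lki jxtt hjydn fkn ztdvs gim ekx zyjfa

Answer: aasq
thnr
qwv
cwx
dpw
vegrp
ifztl
gfq
lki
jxtt
hjydn
fkn
ztdvs
gim
ekx
zyjfa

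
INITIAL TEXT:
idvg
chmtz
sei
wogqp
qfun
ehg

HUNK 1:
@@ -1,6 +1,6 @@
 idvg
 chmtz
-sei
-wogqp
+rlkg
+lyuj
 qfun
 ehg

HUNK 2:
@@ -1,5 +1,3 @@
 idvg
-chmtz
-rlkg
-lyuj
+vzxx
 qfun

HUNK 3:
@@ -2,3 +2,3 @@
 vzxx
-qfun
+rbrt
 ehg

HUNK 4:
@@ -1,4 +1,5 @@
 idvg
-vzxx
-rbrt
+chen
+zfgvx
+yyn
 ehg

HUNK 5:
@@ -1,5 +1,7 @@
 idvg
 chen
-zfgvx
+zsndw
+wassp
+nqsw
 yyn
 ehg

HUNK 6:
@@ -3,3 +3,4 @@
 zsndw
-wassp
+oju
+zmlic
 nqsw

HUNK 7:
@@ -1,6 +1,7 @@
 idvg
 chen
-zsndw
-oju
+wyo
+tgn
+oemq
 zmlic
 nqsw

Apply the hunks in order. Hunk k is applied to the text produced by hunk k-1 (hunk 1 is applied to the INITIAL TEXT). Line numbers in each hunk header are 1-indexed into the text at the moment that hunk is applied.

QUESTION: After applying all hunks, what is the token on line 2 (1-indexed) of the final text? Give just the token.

Hunk 1: at line 1 remove [sei,wogqp] add [rlkg,lyuj] -> 6 lines: idvg chmtz rlkg lyuj qfun ehg
Hunk 2: at line 1 remove [chmtz,rlkg,lyuj] add [vzxx] -> 4 lines: idvg vzxx qfun ehg
Hunk 3: at line 2 remove [qfun] add [rbrt] -> 4 lines: idvg vzxx rbrt ehg
Hunk 4: at line 1 remove [vzxx,rbrt] add [chen,zfgvx,yyn] -> 5 lines: idvg chen zfgvx yyn ehg
Hunk 5: at line 1 remove [zfgvx] add [zsndw,wassp,nqsw] -> 7 lines: idvg chen zsndw wassp nqsw yyn ehg
Hunk 6: at line 3 remove [wassp] add [oju,zmlic] -> 8 lines: idvg chen zsndw oju zmlic nqsw yyn ehg
Hunk 7: at line 1 remove [zsndw,oju] add [wyo,tgn,oemq] -> 9 lines: idvg chen wyo tgn oemq zmlic nqsw yyn ehg
Final line 2: chen

Answer: chen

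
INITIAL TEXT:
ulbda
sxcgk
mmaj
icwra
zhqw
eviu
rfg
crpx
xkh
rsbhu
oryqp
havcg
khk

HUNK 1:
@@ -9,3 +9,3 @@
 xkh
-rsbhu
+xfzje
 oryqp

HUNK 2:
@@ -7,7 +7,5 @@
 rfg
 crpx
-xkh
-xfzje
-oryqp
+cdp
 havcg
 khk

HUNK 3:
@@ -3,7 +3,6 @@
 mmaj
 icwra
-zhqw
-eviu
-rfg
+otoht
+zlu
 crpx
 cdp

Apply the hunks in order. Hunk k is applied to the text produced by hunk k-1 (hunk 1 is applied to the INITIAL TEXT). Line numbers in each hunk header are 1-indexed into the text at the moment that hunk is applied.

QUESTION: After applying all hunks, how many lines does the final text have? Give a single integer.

Answer: 10

Derivation:
Hunk 1: at line 9 remove [rsbhu] add [xfzje] -> 13 lines: ulbda sxcgk mmaj icwra zhqw eviu rfg crpx xkh xfzje oryqp havcg khk
Hunk 2: at line 7 remove [xkh,xfzje,oryqp] add [cdp] -> 11 lines: ulbda sxcgk mmaj icwra zhqw eviu rfg crpx cdp havcg khk
Hunk 3: at line 3 remove [zhqw,eviu,rfg] add [otoht,zlu] -> 10 lines: ulbda sxcgk mmaj icwra otoht zlu crpx cdp havcg khk
Final line count: 10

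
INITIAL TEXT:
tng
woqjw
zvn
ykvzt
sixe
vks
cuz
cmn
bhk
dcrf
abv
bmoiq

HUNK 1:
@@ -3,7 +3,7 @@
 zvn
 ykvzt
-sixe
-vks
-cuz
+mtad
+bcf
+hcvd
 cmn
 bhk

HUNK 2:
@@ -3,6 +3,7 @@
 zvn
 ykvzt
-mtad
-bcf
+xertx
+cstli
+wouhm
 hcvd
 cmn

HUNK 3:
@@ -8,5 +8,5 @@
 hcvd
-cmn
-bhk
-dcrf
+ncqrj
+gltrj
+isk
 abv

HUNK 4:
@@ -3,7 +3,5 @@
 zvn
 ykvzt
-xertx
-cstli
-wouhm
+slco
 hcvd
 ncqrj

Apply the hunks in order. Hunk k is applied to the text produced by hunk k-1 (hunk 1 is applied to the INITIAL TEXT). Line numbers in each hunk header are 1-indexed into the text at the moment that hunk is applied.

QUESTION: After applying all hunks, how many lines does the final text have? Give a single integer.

Hunk 1: at line 3 remove [sixe,vks,cuz] add [mtad,bcf,hcvd] -> 12 lines: tng woqjw zvn ykvzt mtad bcf hcvd cmn bhk dcrf abv bmoiq
Hunk 2: at line 3 remove [mtad,bcf] add [xertx,cstli,wouhm] -> 13 lines: tng woqjw zvn ykvzt xertx cstli wouhm hcvd cmn bhk dcrf abv bmoiq
Hunk 3: at line 8 remove [cmn,bhk,dcrf] add [ncqrj,gltrj,isk] -> 13 lines: tng woqjw zvn ykvzt xertx cstli wouhm hcvd ncqrj gltrj isk abv bmoiq
Hunk 4: at line 3 remove [xertx,cstli,wouhm] add [slco] -> 11 lines: tng woqjw zvn ykvzt slco hcvd ncqrj gltrj isk abv bmoiq
Final line count: 11

Answer: 11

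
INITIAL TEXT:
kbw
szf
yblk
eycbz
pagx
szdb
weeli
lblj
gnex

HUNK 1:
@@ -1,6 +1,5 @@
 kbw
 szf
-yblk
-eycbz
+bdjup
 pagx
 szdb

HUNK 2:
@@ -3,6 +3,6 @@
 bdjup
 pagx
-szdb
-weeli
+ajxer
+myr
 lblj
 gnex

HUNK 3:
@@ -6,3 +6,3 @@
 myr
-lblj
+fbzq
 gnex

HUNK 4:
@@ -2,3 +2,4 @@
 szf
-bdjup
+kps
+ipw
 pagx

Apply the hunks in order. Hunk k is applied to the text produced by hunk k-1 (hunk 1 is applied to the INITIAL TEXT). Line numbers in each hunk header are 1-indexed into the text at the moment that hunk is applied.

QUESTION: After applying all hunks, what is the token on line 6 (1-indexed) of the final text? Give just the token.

Answer: ajxer

Derivation:
Hunk 1: at line 1 remove [yblk,eycbz] add [bdjup] -> 8 lines: kbw szf bdjup pagx szdb weeli lblj gnex
Hunk 2: at line 3 remove [szdb,weeli] add [ajxer,myr] -> 8 lines: kbw szf bdjup pagx ajxer myr lblj gnex
Hunk 3: at line 6 remove [lblj] add [fbzq] -> 8 lines: kbw szf bdjup pagx ajxer myr fbzq gnex
Hunk 4: at line 2 remove [bdjup] add [kps,ipw] -> 9 lines: kbw szf kps ipw pagx ajxer myr fbzq gnex
Final line 6: ajxer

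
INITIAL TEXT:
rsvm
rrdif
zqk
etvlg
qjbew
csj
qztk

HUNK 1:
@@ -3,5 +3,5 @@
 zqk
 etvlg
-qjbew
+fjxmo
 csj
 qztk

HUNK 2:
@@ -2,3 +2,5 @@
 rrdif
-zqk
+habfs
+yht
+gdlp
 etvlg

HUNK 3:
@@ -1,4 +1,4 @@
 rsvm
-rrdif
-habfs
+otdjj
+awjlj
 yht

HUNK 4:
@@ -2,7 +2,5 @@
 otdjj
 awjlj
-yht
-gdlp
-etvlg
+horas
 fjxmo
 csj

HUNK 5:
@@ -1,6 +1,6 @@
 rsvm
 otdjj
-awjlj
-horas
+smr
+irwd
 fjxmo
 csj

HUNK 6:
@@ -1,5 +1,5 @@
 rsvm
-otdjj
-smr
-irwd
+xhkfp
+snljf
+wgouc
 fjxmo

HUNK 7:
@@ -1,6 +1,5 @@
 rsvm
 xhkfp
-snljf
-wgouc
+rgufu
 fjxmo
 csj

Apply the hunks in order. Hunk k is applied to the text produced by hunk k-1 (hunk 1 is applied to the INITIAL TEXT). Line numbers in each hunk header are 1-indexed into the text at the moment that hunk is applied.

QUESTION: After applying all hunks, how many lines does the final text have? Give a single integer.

Answer: 6

Derivation:
Hunk 1: at line 3 remove [qjbew] add [fjxmo] -> 7 lines: rsvm rrdif zqk etvlg fjxmo csj qztk
Hunk 2: at line 2 remove [zqk] add [habfs,yht,gdlp] -> 9 lines: rsvm rrdif habfs yht gdlp etvlg fjxmo csj qztk
Hunk 3: at line 1 remove [rrdif,habfs] add [otdjj,awjlj] -> 9 lines: rsvm otdjj awjlj yht gdlp etvlg fjxmo csj qztk
Hunk 4: at line 2 remove [yht,gdlp,etvlg] add [horas] -> 7 lines: rsvm otdjj awjlj horas fjxmo csj qztk
Hunk 5: at line 1 remove [awjlj,horas] add [smr,irwd] -> 7 lines: rsvm otdjj smr irwd fjxmo csj qztk
Hunk 6: at line 1 remove [otdjj,smr,irwd] add [xhkfp,snljf,wgouc] -> 7 lines: rsvm xhkfp snljf wgouc fjxmo csj qztk
Hunk 7: at line 1 remove [snljf,wgouc] add [rgufu] -> 6 lines: rsvm xhkfp rgufu fjxmo csj qztk
Final line count: 6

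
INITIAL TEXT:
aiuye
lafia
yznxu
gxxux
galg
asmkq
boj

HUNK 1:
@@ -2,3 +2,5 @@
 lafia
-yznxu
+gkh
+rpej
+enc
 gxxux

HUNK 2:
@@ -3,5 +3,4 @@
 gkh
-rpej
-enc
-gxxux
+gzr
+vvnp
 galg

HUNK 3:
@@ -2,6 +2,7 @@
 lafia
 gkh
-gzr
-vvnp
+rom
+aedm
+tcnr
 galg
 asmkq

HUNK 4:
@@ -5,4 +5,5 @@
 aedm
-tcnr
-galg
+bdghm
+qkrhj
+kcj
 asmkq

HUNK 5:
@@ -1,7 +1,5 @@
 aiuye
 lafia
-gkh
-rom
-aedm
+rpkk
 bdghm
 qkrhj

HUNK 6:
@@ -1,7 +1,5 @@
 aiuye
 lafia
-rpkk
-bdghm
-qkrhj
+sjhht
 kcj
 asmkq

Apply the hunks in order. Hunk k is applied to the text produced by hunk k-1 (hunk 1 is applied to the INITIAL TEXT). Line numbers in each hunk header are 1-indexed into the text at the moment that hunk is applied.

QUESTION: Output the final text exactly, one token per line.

Hunk 1: at line 2 remove [yznxu] add [gkh,rpej,enc] -> 9 lines: aiuye lafia gkh rpej enc gxxux galg asmkq boj
Hunk 2: at line 3 remove [rpej,enc,gxxux] add [gzr,vvnp] -> 8 lines: aiuye lafia gkh gzr vvnp galg asmkq boj
Hunk 3: at line 2 remove [gzr,vvnp] add [rom,aedm,tcnr] -> 9 lines: aiuye lafia gkh rom aedm tcnr galg asmkq boj
Hunk 4: at line 5 remove [tcnr,galg] add [bdghm,qkrhj,kcj] -> 10 lines: aiuye lafia gkh rom aedm bdghm qkrhj kcj asmkq boj
Hunk 5: at line 1 remove [gkh,rom,aedm] add [rpkk] -> 8 lines: aiuye lafia rpkk bdghm qkrhj kcj asmkq boj
Hunk 6: at line 1 remove [rpkk,bdghm,qkrhj] add [sjhht] -> 6 lines: aiuye lafia sjhht kcj asmkq boj

Answer: aiuye
lafia
sjhht
kcj
asmkq
boj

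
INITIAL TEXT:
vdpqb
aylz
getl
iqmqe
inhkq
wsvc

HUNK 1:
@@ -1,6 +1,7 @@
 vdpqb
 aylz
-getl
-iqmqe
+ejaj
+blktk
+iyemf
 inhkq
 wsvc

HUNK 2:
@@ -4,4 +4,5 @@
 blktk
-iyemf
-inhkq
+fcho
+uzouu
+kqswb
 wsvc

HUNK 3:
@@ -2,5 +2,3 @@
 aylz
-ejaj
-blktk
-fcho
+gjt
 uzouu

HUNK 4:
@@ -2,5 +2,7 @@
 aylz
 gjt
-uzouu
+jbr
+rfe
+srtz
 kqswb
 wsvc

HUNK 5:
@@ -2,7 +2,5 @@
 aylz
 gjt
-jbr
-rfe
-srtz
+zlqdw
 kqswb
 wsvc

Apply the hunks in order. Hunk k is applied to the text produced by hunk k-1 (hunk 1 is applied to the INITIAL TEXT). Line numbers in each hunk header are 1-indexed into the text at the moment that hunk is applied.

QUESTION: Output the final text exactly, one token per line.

Hunk 1: at line 1 remove [getl,iqmqe] add [ejaj,blktk,iyemf] -> 7 lines: vdpqb aylz ejaj blktk iyemf inhkq wsvc
Hunk 2: at line 4 remove [iyemf,inhkq] add [fcho,uzouu,kqswb] -> 8 lines: vdpqb aylz ejaj blktk fcho uzouu kqswb wsvc
Hunk 3: at line 2 remove [ejaj,blktk,fcho] add [gjt] -> 6 lines: vdpqb aylz gjt uzouu kqswb wsvc
Hunk 4: at line 2 remove [uzouu] add [jbr,rfe,srtz] -> 8 lines: vdpqb aylz gjt jbr rfe srtz kqswb wsvc
Hunk 5: at line 2 remove [jbr,rfe,srtz] add [zlqdw] -> 6 lines: vdpqb aylz gjt zlqdw kqswb wsvc

Answer: vdpqb
aylz
gjt
zlqdw
kqswb
wsvc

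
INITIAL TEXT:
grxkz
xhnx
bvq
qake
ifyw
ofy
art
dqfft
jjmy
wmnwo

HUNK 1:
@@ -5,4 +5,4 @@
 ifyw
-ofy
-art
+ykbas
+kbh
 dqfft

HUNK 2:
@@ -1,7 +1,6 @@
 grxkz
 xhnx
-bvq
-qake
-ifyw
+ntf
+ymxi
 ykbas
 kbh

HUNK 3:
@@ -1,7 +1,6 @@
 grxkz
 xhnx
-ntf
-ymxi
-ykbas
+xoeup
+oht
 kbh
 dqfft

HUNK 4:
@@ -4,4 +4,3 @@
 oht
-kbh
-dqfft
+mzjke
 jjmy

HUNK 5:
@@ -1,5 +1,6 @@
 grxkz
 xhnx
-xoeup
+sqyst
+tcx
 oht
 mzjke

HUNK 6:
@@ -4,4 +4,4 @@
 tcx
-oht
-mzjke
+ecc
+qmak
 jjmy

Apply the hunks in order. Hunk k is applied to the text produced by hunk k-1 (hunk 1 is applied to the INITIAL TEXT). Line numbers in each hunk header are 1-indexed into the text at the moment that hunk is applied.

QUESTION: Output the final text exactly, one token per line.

Answer: grxkz
xhnx
sqyst
tcx
ecc
qmak
jjmy
wmnwo

Derivation:
Hunk 1: at line 5 remove [ofy,art] add [ykbas,kbh] -> 10 lines: grxkz xhnx bvq qake ifyw ykbas kbh dqfft jjmy wmnwo
Hunk 2: at line 1 remove [bvq,qake,ifyw] add [ntf,ymxi] -> 9 lines: grxkz xhnx ntf ymxi ykbas kbh dqfft jjmy wmnwo
Hunk 3: at line 1 remove [ntf,ymxi,ykbas] add [xoeup,oht] -> 8 lines: grxkz xhnx xoeup oht kbh dqfft jjmy wmnwo
Hunk 4: at line 4 remove [kbh,dqfft] add [mzjke] -> 7 lines: grxkz xhnx xoeup oht mzjke jjmy wmnwo
Hunk 5: at line 1 remove [xoeup] add [sqyst,tcx] -> 8 lines: grxkz xhnx sqyst tcx oht mzjke jjmy wmnwo
Hunk 6: at line 4 remove [oht,mzjke] add [ecc,qmak] -> 8 lines: grxkz xhnx sqyst tcx ecc qmak jjmy wmnwo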